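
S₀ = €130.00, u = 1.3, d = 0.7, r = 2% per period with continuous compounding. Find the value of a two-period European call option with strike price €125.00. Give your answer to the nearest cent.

€25.91

Risk-neutral probability p = (e^0.02 − 0.7)/(1.3 − 0.7) = 0.3202/0.6000 = 0.5337
Terminal stock prices: S_uu = 219.7, S_ud = 118.3, S_dd = 63.7
Terminal payoffs (S − K): max(94.7, 0) = 94.7, max(-6.7, 0) = 0, max(-61.3, 0) = 0
Node u (S = 169): V_u = e^(−0.02)·[0.5337·94.7000 + 0.4663·0.0000] = 49.5377
Node d (S = 91): V_d = e^(−0.02)·[0.5337·0.0000 + 0.4663·0.0000] = 0.0000
Node 0 (S = 130): V_0 = e^(−0.02)·[0.5337·49.5377 + 0.4663·0.0000] = 25.9133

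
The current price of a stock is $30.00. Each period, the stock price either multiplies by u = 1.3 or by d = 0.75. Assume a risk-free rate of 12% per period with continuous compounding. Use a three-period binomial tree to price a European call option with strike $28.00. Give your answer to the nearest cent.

$11.65

Risk-neutral probability p = (e^0.12 − 0.75)/(1.3 − 0.75) = 0.3775/0.5500 = 0.6864
Terminal stock prices: S_uuu = 65.91, S_uud = 38.03, S_udd = 21.94, S_ddd = 12.66
Terminal payoffs (S − K): max(37.91, 0) = 37.91, max(10.03, 0) = 10.03, max(-6.062, 0) = 0, max(-15.34, 0) = 0
Node uu (S = 50.7): V_uu = e^(−0.12)·[0.6864·37.9100 + 0.3136·10.0250] = 25.8662
Node ud (S = 29.25): V_ud = e^(−0.12)·[0.6864·10.0250 + 0.3136·0.0000] = 6.1027
Node dd (S = 16.88): V_dd = e^(−0.12)·[0.6864·0.0000 + 0.3136·0.0000] = 0.0000
Node u (S = 39): V_u = e^(−0.12)·[0.6864·25.8662 + 0.3136·6.1027] = 17.4435
Node d (S = 22.5): V_d = e^(−0.12)·[0.6864·6.1027 + 0.3136·0.0000] = 3.7150
Node 0 (S = 30): V_0 = e^(−0.12)·[0.6864·17.4435 + 0.3136·3.7150] = 11.6521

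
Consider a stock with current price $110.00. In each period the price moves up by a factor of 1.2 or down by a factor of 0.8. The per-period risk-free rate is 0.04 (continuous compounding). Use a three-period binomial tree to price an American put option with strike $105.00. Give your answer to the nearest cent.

Risk-neutral probability p = (e^0.04 − 0.8)/(1.2 − 0.8) = 0.2408/0.4000 = 0.6020
Terminal stock prices: S_uuu = 190.1, S_uud = 126.7, S_udd = 84.48, S_ddd = 56.32
Terminal payoffs (K − S): max(-85.08, 0) = 0, max(-21.72, 0) = 0, max(20.52, 0) = 20.52, max(48.68, 0) = 48.68
Node uu (S = 158.4): continuation = e^(−0.04)·[0.6020·0.0000 + 0.3980·0.0000] = 0.0000; exercise value = 0.0000 ≤ continuation, so V_uu = 0.0000
Node ud (S = 105.6): continuation = e^(−0.04)·[0.6020·0.0000 + 0.3980·20.5200] = 7.8462; exercise value = 0.0000 ≤ continuation, so V_ud = 7.8462
Node dd (S = 70.4): continuation = e^(−0.04)·[0.6020·20.5200 + 0.3980·48.6800] = 30.4829; exercise value = 34.6000 > continuation, so V_dd = 34.6000 (exercise)
Node u (S = 132): continuation = e^(−0.04)·[0.6020·0.0000 + 0.3980·7.8462] = 3.0001; exercise value = 0.0000 ≤ continuation, so V_u = 3.0001
Node d (S = 88): continuation = e^(−0.04)·[0.6020·7.8462 + 0.3980·34.6000] = 17.7684; exercise value = 17.0000 ≤ continuation, so V_d = 17.7684
Node 0 (S = 110): continuation = e^(−0.04)·[0.6020·3.0001 + 0.3980·17.7684] = 8.5294; exercise value = 0.0000 ≤ continuation, so V_0 = 8.5294

$8.53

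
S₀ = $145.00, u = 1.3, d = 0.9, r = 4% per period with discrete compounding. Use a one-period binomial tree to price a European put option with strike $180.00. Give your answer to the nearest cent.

Risk-neutral probability p = (1 + 0.04 − 0.9)/(1.3 − 0.9) = 0.1400/0.4000 = 0.3500
Terminal stock prices: S_u = 188.5, S_d = 130.5
Terminal payoffs (K − S): max(-8.5, 0) = 0, max(49.5, 0) = 49.5
Node 0 (S = 145): V_0 = 1/1.04·[0.3500·0.0000 + 0.6500·49.5000] = 30.9375

$30.94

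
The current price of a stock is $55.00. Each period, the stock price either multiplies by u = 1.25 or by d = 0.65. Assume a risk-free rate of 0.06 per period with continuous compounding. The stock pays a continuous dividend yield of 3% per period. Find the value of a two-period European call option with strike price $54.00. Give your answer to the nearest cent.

Per-period risk-free factor R = e^0.06 = 1.0618; dividend-adjusted growth = e^(0.06−0.03) = 1.0305.
Risk-neutral probability p = (1.0305 − 0.65)/(1.25 − 0.65) = 0.3805/0.6000 = 0.6341
Terminal stock prices: S_uu = 85.94, S_ud = 44.69, S_dd = 23.24
Terminal payoffs (S − K): max(31.94, 0) = 31.94, max(-9.312, 0) = 0, max(-30.76, 0) = 0
Node u (S = 68.75): V_u = e^(−0.06)·[0.6341·31.9375 + 0.3659·0.0000] = 19.0719
Node d (S = 35.75): V_d = e^(−0.06)·[0.6341·0.0000 + 0.3659·0.0000] = 0.0000
Node 0 (S = 55): V_0 = e^(−0.06)·[0.6341·19.0719 + 0.3659·0.0000] = 11.3891

$11.39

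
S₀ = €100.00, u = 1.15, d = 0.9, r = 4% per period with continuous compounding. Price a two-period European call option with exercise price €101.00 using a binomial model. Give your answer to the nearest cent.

Risk-neutral probability p = (e^0.04 − 0.9)/(1.15 − 0.9) = 0.1408/0.2500 = 0.5632
Terminal stock prices: S_uu = 132.2, S_ud = 103.5, S_dd = 81
Terminal payoffs (S − K): max(31.25, 0) = 31.25, max(2.5, 0) = 2.5, max(-20, 0) = 0
Node u (S = 115): V_u = e^(−0.04)·[0.5632·31.2500 + 0.4368·2.5000] = 17.9603
Node d (S = 90): V_d = e^(−0.04)·[0.5632·2.5000 + 0.4368·0.0000] = 1.3529
Node 0 (S = 100): V_0 = e^(−0.04)·[0.5632·17.9603 + 0.4368·1.3529] = 10.2871

€10.29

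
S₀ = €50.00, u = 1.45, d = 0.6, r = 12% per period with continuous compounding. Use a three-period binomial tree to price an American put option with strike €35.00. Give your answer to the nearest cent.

Risk-neutral probability p = (e^0.12 − 0.6)/(1.45 − 0.6) = 0.5275/0.8500 = 0.6206
Terminal stock prices: S_uuu = 152.4, S_uud = 63.07, S_udd = 26.1, S_ddd = 10.8
Terminal payoffs (K − S): max(-117.4, 0) = 0, max(-28.07, 0) = 0, max(8.9, 0) = 8.9, max(24.2, 0) = 24.2
Node uu (S = 105.1): continuation = e^(−0.12)·[0.6206·0.0000 + 0.3794·0.0000] = 0.0000; exercise value = 0.0000 ≤ continuation, so V_uu = 0.0000
Node ud (S = 43.5): continuation = e^(−0.12)·[0.6206·0.0000 + 0.3794·8.9000] = 2.9950; exercise value = 0.0000 ≤ continuation, so V_ud = 2.9950
Node dd (S = 18): continuation = e^(−0.12)·[0.6206·8.9000 + 0.3794·24.2000] = 13.0422; exercise value = 17.0000 > continuation, so V_dd = 17.0000 (exercise)
Node u (S = 72.5): continuation = e^(−0.12)·[0.6206·0.0000 + 0.3794·2.9950] = 1.0078; exercise value = 0.0000 ≤ continuation, so V_u = 1.0078
Node d (S = 30): continuation = e^(−0.12)·[0.6206·2.9950 + 0.3794·17.0000] = 7.3691; exercise value = 5.0000 ≤ continuation, so V_d = 7.3691
Node 0 (S = 50): continuation = e^(−0.12)·[0.6206·1.0078 + 0.3794·7.3691] = 3.0345; exercise value = 0.0000 ≤ continuation, so V_0 = 3.0345

€3.03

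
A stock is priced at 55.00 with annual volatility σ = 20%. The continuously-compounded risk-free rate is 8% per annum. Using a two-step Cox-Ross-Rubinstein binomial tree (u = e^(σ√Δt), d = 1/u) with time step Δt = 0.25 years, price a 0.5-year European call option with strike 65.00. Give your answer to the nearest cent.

0.69

CRR parameters: u = e^(σ√Δt) = e^(0.2·√0.25) = 1.1052, d = 1/u = 0.9048
Per-period rate: rΔt = 0.08·0.25 = 0.02, so R = e^0.02 = 1.0202
Risk-neutral probability p = (e^0.02 − 0.9048)/(1.1052 − 0.9048) = 0.1154/0.2003 = 0.5759
Terminal stock prices: S_uu = 67.18, S_ud = 55, S_dd = 45.03
Terminal payoffs (S − K): max(2.177, 0) = 2.177, max(-10, 0) = 0, max(-19.97, 0) = 0
Node u (S = 60.78): V_u = e^(−0.02)·[0.5759·2.1772 + 0.4241·0.0000] = 1.2289
Node d (S = 49.77): V_d = e^(−0.02)·[0.5759·0.0000 + 0.4241·0.0000] = 0.0000
Node 0 (S = 55): V_0 = e^(−0.02)·[0.5759·1.2289 + 0.4241·0.0000] = 0.6937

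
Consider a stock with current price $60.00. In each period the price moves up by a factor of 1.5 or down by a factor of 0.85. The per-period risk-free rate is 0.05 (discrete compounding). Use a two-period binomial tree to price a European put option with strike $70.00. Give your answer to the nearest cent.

$11.59

Risk-neutral probability p = (1 + 0.05 − 0.85)/(1.5 − 0.85) = 0.2000/0.6500 = 0.3077
Terminal stock prices: S_uu = 135, S_ud = 76.5, S_dd = 43.35
Terminal payoffs (K − S): max(-65, 0) = 0, max(-6.5, 0) = 0, max(26.65, 0) = 26.65
Node u (S = 90): V_u = 1/1.05·[0.3077·0.0000 + 0.6923·0.0000] = 0.0000
Node d (S = 51): V_d = 1/1.05·[0.3077·0.0000 + 0.6923·26.6500] = 17.5714
Node 0 (S = 60): V_0 = 1/1.05·[0.3077·0.0000 + 0.6923·17.5714] = 11.5856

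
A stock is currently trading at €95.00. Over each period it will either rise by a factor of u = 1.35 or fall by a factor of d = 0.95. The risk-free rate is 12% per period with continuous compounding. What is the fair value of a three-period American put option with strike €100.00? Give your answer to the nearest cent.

Risk-neutral probability p = (e^0.12 − 0.95)/(1.35 − 0.95) = 0.1775/0.4000 = 0.4437
Terminal stock prices: S_uuu = 233.7, S_uud = 164.5, S_udd = 115.7, S_ddd = 81.45
Terminal payoffs (K − S): max(-133.7, 0) = 0, max(-64.48, 0) = 0, max(-15.75, 0) = 0, max(18.55, 0) = 18.55
Node uu (S = 173.1): continuation = e^(−0.12)·[0.4437·0.0000 + 0.5563·0.0000] = 0.0000; exercise value = 0.0000 ≤ continuation, so V_uu = 0.0000
Node ud (S = 121.8): continuation = e^(−0.12)·[0.4437·0.0000 + 0.5563·0.0000] = 0.0000; exercise value = 0.0000 ≤ continuation, so V_ud = 0.0000
Node dd (S = 85.74): continuation = e^(−0.12)·[0.4437·0.0000 + 0.5563·18.5494] = 9.1515; exercise value = 14.2625 > continuation, so V_dd = 14.2625 (exercise)
Node u (S = 128.2): continuation = e^(−0.12)·[0.4437·0.0000 + 0.5563·0.0000] = 0.0000; exercise value = 0.0000 ≤ continuation, so V_u = 0.0000
Node d (S = 90.25): continuation = e^(−0.12)·[0.4437·0.0000 + 0.5563·14.2625] = 7.0365; exercise value = 9.7500 > continuation, so V_d = 9.7500 (exercise)
Node 0 (S = 95): continuation = e^(−0.12)·[0.4437·0.0000 + 0.5563·9.7500] = 4.8102; exercise value = 5.0000 > continuation, so V_0 = 5.0000 (exercise)

€5.00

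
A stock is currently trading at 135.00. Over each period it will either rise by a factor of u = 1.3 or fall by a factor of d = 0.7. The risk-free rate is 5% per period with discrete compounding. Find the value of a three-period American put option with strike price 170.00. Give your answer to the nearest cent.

41.62

Risk-neutral probability p = (1 + 0.05 − 0.7)/(1.3 − 0.7) = 0.3500/0.6000 = 0.5833
Terminal stock prices: S_uuu = 296.6, S_uud = 159.7, S_udd = 85.99, S_ddd = 46.3
Terminal payoffs (K − S): max(-126.6, 0) = 0, max(10.29, 0) = 10.29, max(84.01, 0) = 84.01, max(123.7, 0) = 123.7
Node uu (S = 228.2): continuation = 1/1.05·[0.5833·0.0000 + 0.4167·10.2950] = 4.0853; exercise value = 0.0000 ≤ continuation, so V_uu = 4.0853
Node ud (S = 122.8): continuation = 1/1.05·[0.5833·10.2950 + 0.4167·84.0050] = 39.0548; exercise value = 47.1500 > continuation, so V_ud = 47.1500 (exercise)
Node dd (S = 66.15): continuation = 1/1.05·[0.5833·84.0050 + 0.4167·123.6950] = 95.7548; exercise value = 103.8500 > continuation, so V_dd = 103.8500 (exercise)
Node u (S = 175.5): continuation = 1/1.05·[0.5833·4.0853 + 0.4167·47.1500] = 20.9799; exercise value = 0.0000 ≤ continuation, so V_u = 20.9799
Node d (S = 94.5): continuation = 1/1.05·[0.5833·47.1500 + 0.4167·103.8500] = 67.4048; exercise value = 75.5000 > continuation, so V_d = 75.5000 (exercise)
Node 0 (S = 135): continuation = 1/1.05·[0.5833·20.9799 + 0.4167·75.5000] = 41.6158; exercise value = 35.0000 ≤ continuation, so V_0 = 41.6158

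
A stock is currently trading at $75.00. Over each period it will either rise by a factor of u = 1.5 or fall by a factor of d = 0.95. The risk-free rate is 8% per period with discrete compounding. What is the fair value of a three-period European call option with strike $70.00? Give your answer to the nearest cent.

Risk-neutral probability p = (1 + 0.08 − 0.95)/(1.5 − 0.95) = 0.1300/0.5500 = 0.2364
Terminal stock prices: S_uuu = 253.1, S_uud = 160.3, S_udd = 101.5, S_ddd = 64.3
Terminal payoffs (S − K): max(183.1, 0) = 183.1, max(90.31, 0) = 90.31, max(31.53, 0) = 31.53, max(-5.697, 0) = 0
Node uu (S = 168.8): V_uu = 1/1.08·[0.2364·183.1250 + 0.7636·90.3125] = 103.9352
Node ud (S = 106.9): V_ud = 1/1.08·[0.2364·90.3125 + 0.7636·31.5312] = 42.0602
Node dd (S = 67.69): V_dd = 1/1.08·[0.2364·31.5312 + 0.7636·0.0000] = 6.9008
Node u (S = 112.5): V_u = 1/1.08·[0.2364·103.9352 + 0.7636·42.0602] = 52.4863
Node d (S = 71.25): V_d = 1/1.08·[0.2364·42.0602 + 0.7636·6.9008] = 14.0844
Node 0 (S = 75): V_0 = 1/1.08·[0.2364·52.4863 + 0.7636·14.0844] = 21.4456

$21.45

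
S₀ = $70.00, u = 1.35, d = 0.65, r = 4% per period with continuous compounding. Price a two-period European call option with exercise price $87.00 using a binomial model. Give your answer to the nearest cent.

$11.67

Risk-neutral probability p = (e^0.04 − 0.65)/(1.35 − 0.65) = 0.3908/0.7000 = 0.5583
Terminal stock prices: S_uu = 127.6, S_ud = 61.43, S_dd = 29.58
Terminal payoffs (S − K): max(40.58, 0) = 40.58, max(-25.57, 0) = 0, max(-57.42, 0) = 0
Node u (S = 94.5): V_u = e^(−0.04)·[0.5583·40.5750 + 0.4417·0.0000] = 21.7648
Node d (S = 45.5): V_d = e^(−0.04)·[0.5583·0.0000 + 0.4417·0.0000] = 0.0000
Node 0 (S = 70): V_0 = e^(−0.04)·[0.5583·21.7648 + 0.4417·0.0000] = 11.6749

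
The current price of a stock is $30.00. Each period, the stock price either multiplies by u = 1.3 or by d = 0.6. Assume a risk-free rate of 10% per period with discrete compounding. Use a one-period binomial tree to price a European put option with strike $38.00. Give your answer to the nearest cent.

Risk-neutral probability p = (1 + 0.1 − 0.6)/(1.3 − 0.6) = 0.5000/0.7000 = 0.7143
Terminal stock prices: S_u = 39, S_d = 18
Terminal payoffs (K − S): max(-1, 0) = 0, max(20, 0) = 20
Node 0 (S = 30): V_0 = 1/1.1·[0.7143·0.0000 + 0.2857·20.0000] = 5.1948

$5.19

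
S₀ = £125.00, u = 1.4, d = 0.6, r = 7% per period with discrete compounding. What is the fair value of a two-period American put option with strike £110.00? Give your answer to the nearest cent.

Risk-neutral probability p = (1 + 0.07 − 0.6)/(1.4 − 0.6) = 0.4700/0.8000 = 0.5875
Terminal stock prices: S_uu = 245, S_ud = 105, S_dd = 45
Terminal payoffs (K − S): max(-135, 0) = 0, max(5, 0) = 5, max(65, 0) = 65
Node u (S = 175): continuation = 1/1.07·[0.5875·0.0000 + 0.4125·5.0000] = 1.9276; exercise value = 0.0000 ≤ continuation, so V_u = 1.9276
Node d (S = 75): continuation = 1/1.07·[0.5875·5.0000 + 0.4125·65.0000] = 27.8037; exercise value = 35.0000 > continuation, so V_d = 35.0000 (exercise)
Node 0 (S = 125): continuation = 1/1.07·[0.5875·1.9276 + 0.4125·35.0000] = 14.5514; exercise value = 0.0000 ≤ continuation, so V_0 = 14.5514

£14.55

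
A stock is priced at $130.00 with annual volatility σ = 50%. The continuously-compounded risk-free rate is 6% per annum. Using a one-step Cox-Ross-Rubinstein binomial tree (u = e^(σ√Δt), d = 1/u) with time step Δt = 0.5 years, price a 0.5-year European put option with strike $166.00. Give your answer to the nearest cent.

CRR parameters: u = e^(σ√Δt) = e^(0.5·√0.5) = 1.4241, d = 1/u = 0.7022
Per-period rate: rΔt = 0.06·0.5 = 0.03, so R = e^0.03 = 1.0305
Risk-neutral probability p = (e^0.03 − 0.7022)/(1.4241 − 0.7022) = 0.3283/0.7219 = 0.4547
Terminal stock prices: S_u = 185.1, S_d = 91.28
Terminal payoffs (K − S): max(-19.14, 0) = 0, max(74.72, 0) = 74.72
Node 0 (S = 130): V_0 = e^(−0.03)·[0.4547·0.0000 + 0.5453·74.7155] = 39.5378

$39.54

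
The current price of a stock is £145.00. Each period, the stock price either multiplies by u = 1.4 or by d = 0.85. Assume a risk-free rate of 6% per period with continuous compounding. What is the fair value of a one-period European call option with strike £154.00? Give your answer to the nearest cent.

£17.77

Risk-neutral probability p = (e^0.06 − 0.85)/(1.4 − 0.85) = 0.2118/0.5500 = 0.3852
Terminal stock prices: S_u = 203, S_d = 123.2
Terminal payoffs (S − K): max(49, 0) = 49, max(-30.75, 0) = 0
Node 0 (S = 145): V_0 = e^(−0.06)·[0.3852·49.0000 + 0.6148·0.0000] = 17.7736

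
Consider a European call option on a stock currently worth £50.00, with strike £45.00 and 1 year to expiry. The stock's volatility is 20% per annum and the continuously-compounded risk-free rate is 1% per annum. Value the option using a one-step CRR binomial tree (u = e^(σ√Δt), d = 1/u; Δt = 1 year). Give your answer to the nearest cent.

CRR parameters: u = e^(σ√Δt) = e^(0.2·√1) = 1.2214, d = 1/u = 0.8187
Per-period rate: rΔt = 0.01·1 = 0.01, so R = e^0.01 = 1.0101
Risk-neutral probability p = (e^0.01 − 0.8187)/(1.2214 − 0.8187) = 0.1913/0.4027 = 0.4751
Terminal stock prices: S_u = 61.07, S_d = 40.94
Terminal payoffs (S − K): max(16.07, 0) = 16.07, max(-4.063, 0) = 0
Node 0 (S = 50): V_0 = e^(−0.01)·[0.4751·16.0701 + 0.5249·0.0000] = 7.5593

£7.56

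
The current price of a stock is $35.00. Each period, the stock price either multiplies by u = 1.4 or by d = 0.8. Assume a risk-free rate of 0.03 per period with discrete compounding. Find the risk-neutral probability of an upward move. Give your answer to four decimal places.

p = 0.3833

Risk-neutral probability p = (1 + 0.03 − 0.8)/(1.4 − 0.8) = 0.2300/0.6000 = 0.3833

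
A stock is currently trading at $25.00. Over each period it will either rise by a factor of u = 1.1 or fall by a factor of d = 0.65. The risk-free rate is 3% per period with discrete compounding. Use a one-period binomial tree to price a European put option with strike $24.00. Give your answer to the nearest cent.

Risk-neutral probability p = (1 + 0.03 − 0.65)/(1.1 − 0.65) = 0.3800/0.4500 = 0.8444
Terminal stock prices: S_u = 27.5, S_d = 16.25
Terminal payoffs (K − S): max(-3.5, 0) = 0, max(7.75, 0) = 7.75
Node 0 (S = 25): V_0 = 1/1.03·[0.8444·0.0000 + 0.1556·7.7500] = 1.1704

$1.17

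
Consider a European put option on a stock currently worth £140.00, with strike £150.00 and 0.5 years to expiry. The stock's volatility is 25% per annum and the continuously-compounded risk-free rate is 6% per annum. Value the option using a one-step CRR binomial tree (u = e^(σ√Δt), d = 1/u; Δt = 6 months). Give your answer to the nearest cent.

£14.54

CRR parameters: u = e^(σ√Δt) = e^(0.25·√0.5) = 1.1934, d = 1/u = 0.8380
Per-period rate: rΔt = 0.06·0.5 = 0.03, so R = e^0.03 = 1.0305
Risk-neutral probability p = (e^0.03 − 0.8380)/(1.1934 − 0.8380) = 0.1925/0.3554 = 0.5416
Terminal stock prices: S_u = 167.1, S_d = 117.3
Terminal payoffs (K − S): max(-17.07, 0) = 0, max(32.68, 0) = 32.68
Node 0 (S = 140): V_0 = e^(−0.03)·[0.5416·0.0000 + 0.4584·32.6846] = 14.5395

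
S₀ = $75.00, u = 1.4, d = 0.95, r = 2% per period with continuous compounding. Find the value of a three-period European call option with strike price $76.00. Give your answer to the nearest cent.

Risk-neutral probability p = (e^0.02 − 0.95)/(1.4 − 0.95) = 0.0702/0.4500 = 0.1560
Terminal stock prices: S_uuu = 205.8, S_uud = 139.6, S_udd = 94.76, S_ddd = 64.3
Terminal payoffs (S − K): max(129.8, 0) = 129.8, max(63.65, 0) = 63.65, max(18.76, 0) = 18.76, max(-11.7, 0) = 0
Node uu (S = 147): V_uu = e^(−0.02)·[0.1560·129.8000 + 0.8440·63.6500] = 72.5049
Node ud (S = 99.75): V_ud = e^(−0.02)·[0.1560·63.6500 + 0.8440·18.7625] = 25.2549
Node dd (S = 67.69): V_dd = e^(−0.02)·[0.1560·18.7625 + 0.8440·0.0000] = 2.8690
Node u (S = 105): V_u = e^(−0.02)·[0.1560·72.5049 + 0.8440·25.2549] = 31.9800
Node d (S = 71.25): V_d = e^(−0.02)·[0.1560·25.2549 + 0.8440·2.8690] = 6.2353
Node 0 (S = 75): V_0 = e^(−0.02)·[0.1560·31.9800 + 0.8440·6.2353] = 10.0486

$10.05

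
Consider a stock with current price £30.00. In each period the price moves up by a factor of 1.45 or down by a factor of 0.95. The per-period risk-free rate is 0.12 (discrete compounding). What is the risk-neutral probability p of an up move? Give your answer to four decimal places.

Risk-neutral probability p = (1 + 0.12 − 0.95)/(1.45 − 0.95) = 0.1700/0.5000 = 0.3400

p = 0.3400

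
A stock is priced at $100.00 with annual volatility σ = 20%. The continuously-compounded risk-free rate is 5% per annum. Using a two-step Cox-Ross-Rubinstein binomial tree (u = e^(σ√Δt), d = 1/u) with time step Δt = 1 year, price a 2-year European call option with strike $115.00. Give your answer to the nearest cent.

$10.31

CRR parameters: u = e^(σ√Δt) = e^(0.2·√1) = 1.2214, d = 1/u = 0.8187
Per-period rate: rΔt = 0.05·1 = 0.05, so R = e^0.05 = 1.0513
Risk-neutral probability p = (e^0.05 − 0.8187)/(1.2214 − 0.8187) = 0.2325/0.4027 = 0.5775
Terminal stock prices: S_uu = 149.2, S_ud = 100, S_dd = 67.03
Terminal payoffs (S − K): max(34.18, 0) = 34.18, max(-15, 0) = 0, max(-47.97, 0) = 0
Node u (S = 122.1): V_u = e^(−0.05)·[0.5775·34.1825 + 0.4225·0.0000] = 18.7774
Node d (S = 81.87): V_d = e^(−0.05)·[0.5775·0.0000 + 0.4225·0.0000] = 0.0000
Node 0 (S = 100): V_0 = e^(−0.05)·[0.5775·18.7774 + 0.4225·0.0000] = 10.3150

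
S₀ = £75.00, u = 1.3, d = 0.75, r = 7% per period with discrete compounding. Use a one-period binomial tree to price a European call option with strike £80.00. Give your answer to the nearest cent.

Risk-neutral probability p = (1 + 0.07 − 0.75)/(1.3 − 0.75) = 0.3200/0.5500 = 0.5818
Terminal stock prices: S_u = 97.5, S_d = 56.25
Terminal payoffs (S − K): max(17.5, 0) = 17.5, max(-23.75, 0) = 0
Node 0 (S = 75): V_0 = 1/1.07·[0.5818·17.5000 + 0.4182·0.0000] = 9.5157

£9.52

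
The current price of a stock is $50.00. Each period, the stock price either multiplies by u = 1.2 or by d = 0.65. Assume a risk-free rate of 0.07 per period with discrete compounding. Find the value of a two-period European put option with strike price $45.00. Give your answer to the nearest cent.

$3.06

Risk-neutral probability p = (1 + 0.07 − 0.65)/(1.2 − 0.65) = 0.4200/0.5500 = 0.7636
Terminal stock prices: S_uu = 72, S_ud = 39, S_dd = 21.13
Terminal payoffs (K − S): max(-27, 0) = 0, max(6, 0) = 6, max(23.87, 0) = 23.87
Node u (S = 60): V_u = 1/1.07·[0.7636·0.0000 + 0.2364·6.0000] = 1.3254
Node d (S = 32.5): V_d = 1/1.07·[0.7636·6.0000 + 0.2364·23.8750] = 9.5561
Node 0 (S = 50): V_0 = 1/1.07·[0.7636·1.3254 + 0.2364·9.5561] = 3.0569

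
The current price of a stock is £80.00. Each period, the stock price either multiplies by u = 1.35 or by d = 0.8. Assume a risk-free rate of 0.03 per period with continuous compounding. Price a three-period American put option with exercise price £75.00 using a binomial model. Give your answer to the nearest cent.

Risk-neutral probability p = (e^0.03 − 0.8)/(1.35 − 0.8) = 0.2305/0.5500 = 0.4190
Terminal stock prices: S_uuu = 196.8, S_uud = 116.6, S_udd = 69.12, S_ddd = 40.96
Terminal payoffs (K − S): max(-121.8, 0) = 0, max(-41.64, 0) = 0, max(5.88, 0) = 5.88, max(34.04, 0) = 34.04
Node uu (S = 145.8): continuation = e^(−0.03)·[0.4190·0.0000 + 0.5810·0.0000] = 0.0000; exercise value = 0.0000 ≤ continuation, so V_uu = 0.0000
Node ud (S = 86.4): continuation = e^(−0.03)·[0.4190·0.0000 + 0.5810·5.8800] = 3.3153; exercise value = 0.0000 ≤ continuation, so V_ud = 3.3153
Node dd (S = 51.2): continuation = e^(−0.03)·[0.4190·5.8800 + 0.5810·34.0400] = 21.5834; exercise value = 23.8000 > continuation, so V_dd = 23.8000 (exercise)
Node u (S = 108): continuation = e^(−0.03)·[0.4190·0.0000 + 0.5810·3.3153] = 1.8692; exercise value = 0.0000 ≤ continuation, so V_u = 1.8692
Node d (S = 64): continuation = e^(−0.03)·[0.4190·3.3153 + 0.5810·23.8000] = 14.7670; exercise value = 11.0000 ≤ continuation, so V_d = 14.7670
Node 0 (S = 80): continuation = e^(−0.03)·[0.4190·1.8692 + 0.5810·14.7670] = 9.0860; exercise value = 0.0000 ≤ continuation, so V_0 = 9.0860

£9.09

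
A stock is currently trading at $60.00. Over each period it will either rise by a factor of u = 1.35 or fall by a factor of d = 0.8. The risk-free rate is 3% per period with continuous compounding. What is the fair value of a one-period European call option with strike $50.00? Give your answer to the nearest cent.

Risk-neutral probability p = (e^0.03 − 0.8)/(1.35 − 0.8) = 0.2305/0.5500 = 0.4190
Terminal stock prices: S_u = 81, S_d = 48
Terminal payoffs (S − K): max(31, 0) = 31, max(-2, 0) = 0
Node 0 (S = 60): V_0 = e^(−0.03)·[0.4190·31.0000 + 0.5810·0.0000] = 12.6054

$12.61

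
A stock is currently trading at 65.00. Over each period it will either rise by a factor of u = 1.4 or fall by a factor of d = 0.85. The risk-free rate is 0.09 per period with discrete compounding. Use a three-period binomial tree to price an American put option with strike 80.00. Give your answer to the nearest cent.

15.00

Risk-neutral probability p = (1 + 0.09 − 0.85)/(1.4 − 0.85) = 0.2400/0.5500 = 0.4364
Terminal stock prices: S_uuu = 178.4, S_uud = 108.3, S_udd = 65.75, S_ddd = 39.92
Terminal payoffs (K − S): max(-98.36, 0) = 0, max(-28.29, 0) = 0, max(14.25, 0) = 14.25, max(40.08, 0) = 40.08
Node uu (S = 127.4): continuation = 1/1.09·[0.4364·0.0000 + 0.5636·0.0000] = 0.0000; exercise value = 0.0000 ≤ continuation, so V_uu = 0.0000
Node ud (S = 77.35): continuation = 1/1.09·[0.4364·0.0000 + 0.5636·14.2525] = 7.3699; exercise value = 2.6500 ≤ continuation, so V_ud = 7.3699
Node dd (S = 46.96): continuation = 1/1.09·[0.4364·14.2525 + 0.5636·40.0819] = 26.4320; exercise value = 33.0375 > continuation, so V_dd = 33.0375 (exercise)
Node u (S = 91): continuation = 1/1.09·[0.4364·0.0000 + 0.5636·7.3699] = 3.8110; exercise value = 0.0000 ≤ continuation, so V_u = 3.8110
Node d (S = 55.25): continuation = 1/1.09·[0.4364·7.3699 + 0.5636·33.0375] = 20.0340; exercise value = 24.7500 > continuation, so V_d = 24.7500 (exercise)
Node 0 (S = 65): continuation = 1/1.09·[0.4364·3.8110 + 0.5636·24.7500] = 14.3238; exercise value = 15.0000 > continuation, so V_0 = 15.0000 (exercise)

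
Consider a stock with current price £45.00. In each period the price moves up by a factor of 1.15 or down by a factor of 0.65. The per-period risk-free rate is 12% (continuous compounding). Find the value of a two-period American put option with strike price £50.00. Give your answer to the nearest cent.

£5.00

Risk-neutral probability p = (e^0.12 − 0.65)/(1.15 − 0.65) = 0.4775/0.5000 = 0.9550
Terminal stock prices: S_uu = 59.51, S_ud = 33.64, S_dd = 19.01
Terminal payoffs (K − S): max(-9.512, 0) = 0, max(16.36, 0) = 16.36, max(30.99, 0) = 30.99
Node u (S = 51.75): continuation = e^(−0.12)·[0.9550·0.0000 + 0.0450·16.3625] = 0.6531; exercise value = 0.0000 ≤ continuation, so V_u = 0.6531
Node d (S = 29.25): continuation = e^(−0.12)·[0.9550·16.3625 + 0.0450·30.9875] = 15.0960; exercise value = 20.7500 > continuation, so V_d = 20.7500 (exercise)
Node 0 (S = 45): continuation = e^(−0.12)·[0.9550·0.6531 + 0.0450·20.7500] = 1.3815; exercise value = 5.0000 > continuation, so V_0 = 5.0000 (exercise)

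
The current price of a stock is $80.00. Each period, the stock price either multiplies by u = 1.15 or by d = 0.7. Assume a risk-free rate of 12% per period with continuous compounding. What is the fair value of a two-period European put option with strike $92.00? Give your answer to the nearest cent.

$2.17

Risk-neutral probability p = (e^0.12 − 0.7)/(1.15 − 0.7) = 0.4275/0.4500 = 0.9500
Terminal stock prices: S_uu = 105.8, S_ud = 64.4, S_dd = 39.2
Terminal payoffs (K − S): max(-13.8, 0) = 0, max(27.6, 0) = 27.6, max(52.8, 0) = 52.8
Node u (S = 92): V_u = e^(−0.12)·[0.9500·0.0000 + 0.0500·27.6000] = 1.2241
Node d (S = 56): V_d = e^(−0.12)·[0.9500·27.6000 + 0.0500·52.8000] = 25.5967
Node 0 (S = 80): V_0 = e^(−0.12)·[0.9500·1.2241 + 0.0500·25.5967] = 2.1667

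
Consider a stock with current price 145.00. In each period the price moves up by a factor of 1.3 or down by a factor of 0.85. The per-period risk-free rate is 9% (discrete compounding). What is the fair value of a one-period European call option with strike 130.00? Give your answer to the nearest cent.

28.62

Risk-neutral probability p = (1 + 0.09 − 0.85)/(1.3 − 0.85) = 0.2400/0.4500 = 0.5333
Terminal stock prices: S_u = 188.5, S_d = 123.2
Terminal payoffs (S − K): max(58.5, 0) = 58.5, max(-6.75, 0) = 0
Node 0 (S = 145): V_0 = 1/1.09·[0.5333·58.5000 + 0.4667·0.0000] = 28.6239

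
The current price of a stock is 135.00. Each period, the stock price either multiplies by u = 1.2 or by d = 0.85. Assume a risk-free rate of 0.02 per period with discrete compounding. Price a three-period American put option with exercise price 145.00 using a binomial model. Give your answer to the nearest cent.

Risk-neutral probability p = (1 + 0.02 − 0.85)/(1.2 − 0.85) = 0.1700/0.3500 = 0.4857
Terminal stock prices: S_uuu = 233.3, S_uud = 165.2, S_udd = 117, S_ddd = 82.91
Terminal payoffs (K − S): max(-88.28, 0) = 0, max(-20.24, 0) = 0, max(27.96, 0) = 27.96, max(62.09, 0) = 62.09
Node uu (S = 194.4): continuation = 1/1.02·[0.4857·0.0000 + 0.5143·0.0000] = 0.0000; exercise value = 0.0000 ≤ continuation, so V_uu = 0.0000
Node ud (S = 137.7): continuation = 1/1.02·[0.4857·0.0000 + 0.5143·27.9550] = 14.0950; exercise value = 7.3000 ≤ continuation, so V_ud = 14.0950
Node dd (S = 97.54): continuation = 1/1.02·[0.4857·27.9550 + 0.5143·62.0931] = 44.6194; exercise value = 47.4625 > continuation, so V_dd = 47.4625 (exercise)
Node u (S = 162): continuation = 1/1.02·[0.4857·0.0000 + 0.5143·14.0950] = 7.1067; exercise value = 0.0000 ≤ continuation, so V_u = 7.1067
Node d (S = 114.8): continuation = 1/1.02·[0.4857·14.0950 + 0.5143·47.4625] = 30.6426; exercise value = 30.2500 ≤ continuation, so V_d = 30.6426
Node 0 (S = 135): continuation = 1/1.02·[0.4857·7.1067 + 0.5143·30.6426] = 18.8342; exercise value = 10.0000 ≤ continuation, so V_0 = 18.8342

18.83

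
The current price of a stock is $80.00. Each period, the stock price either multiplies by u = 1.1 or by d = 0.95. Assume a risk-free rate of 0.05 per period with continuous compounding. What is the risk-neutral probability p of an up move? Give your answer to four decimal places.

Risk-neutral probability p = (e^0.05 − 0.95)/(1.1 − 0.95) = 0.1013/0.1500 = 0.6751

p = 0.6751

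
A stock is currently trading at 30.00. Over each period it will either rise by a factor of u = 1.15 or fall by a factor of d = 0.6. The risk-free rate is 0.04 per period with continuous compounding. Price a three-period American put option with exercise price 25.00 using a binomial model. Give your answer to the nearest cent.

Risk-neutral probability p = (e^0.04 − 0.6)/(1.15 − 0.6) = 0.4408/0.5500 = 0.8015
Terminal stock prices: S_uuu = 45.63, S_uud = 23.8, S_udd = 12.42, S_ddd = 6.48
Terminal payoffs (K − S): max(-20.63, 0) = 0, max(1.195, 0) = 1.195, max(12.58, 0) = 12.58, max(18.52, 0) = 18.52
Node uu (S = 39.67): continuation = e^(−0.04)·[0.8015·0.0000 + 0.1985·1.1950] = 0.2279; exercise value = 0.0000 ≤ continuation, so V_uu = 0.2279
Node ud (S = 20.7): continuation = e^(−0.04)·[0.8015·1.1950 + 0.1985·12.5800] = 3.3197; exercise value = 4.3000 > continuation, so V_ud = 4.3000 (exercise)
Node dd (S = 10.8): continuation = e^(−0.04)·[0.8015·12.5800 + 0.1985·18.5200] = 13.2197; exercise value = 14.2000 > continuation, so V_dd = 14.2000 (exercise)
Node u (S = 34.5): continuation = e^(−0.04)·[0.8015·0.2279 + 0.1985·4.3000] = 0.9957; exercise value = 0.0000 ≤ continuation, so V_u = 0.9957
Node d (S = 18): continuation = e^(−0.04)·[0.8015·4.3000 + 0.1985·14.2000] = 6.0197; exercise value = 7.0000 > continuation, so V_d = 7.0000 (exercise)
Node 0 (S = 30): continuation = e^(−0.04)·[0.8015·0.9957 + 0.1985·7.0000] = 2.1019; exercise value = 0.0000 ≤ continuation, so V_0 = 2.1019

2.10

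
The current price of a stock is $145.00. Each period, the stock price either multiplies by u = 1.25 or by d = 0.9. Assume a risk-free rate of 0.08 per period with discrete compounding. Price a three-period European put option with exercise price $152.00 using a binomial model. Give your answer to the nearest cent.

$5.71

Risk-neutral probability p = (1 + 0.08 − 0.9)/(1.25 − 0.9) = 0.1800/0.3500 = 0.5143
Terminal stock prices: S_uuu = 283.2, S_uud = 203.9, S_udd = 146.8, S_ddd = 105.7
Terminal payoffs (K − S): max(-131.2, 0) = 0, max(-51.91, 0) = 0, max(5.188, 0) = 5.188, max(46.29, 0) = 46.29
Node uu (S = 226.6): V_uu = 1/1.08·[0.5143·0.0000 + 0.4857·0.0000] = 0.0000
Node ud (S = 163.1): V_ud = 1/1.08·[0.5143·0.0000 + 0.4857·5.1875] = 2.3330
Node dd (S = 117.5): V_dd = 1/1.08·[0.5143·5.1875 + 0.4857·46.2950] = 23.2907
Node u (S = 181.2): V_u = 1/1.08·[0.5143·0.0000 + 0.4857·2.3330] = 1.0492
Node d (S = 130.5): V_d = 1/1.08·[0.5143·2.3330 + 0.4857·23.2907] = 11.5856
Node 0 (S = 145): V_0 = 1/1.08·[0.5143·1.0492 + 0.4857·11.5856] = 5.7101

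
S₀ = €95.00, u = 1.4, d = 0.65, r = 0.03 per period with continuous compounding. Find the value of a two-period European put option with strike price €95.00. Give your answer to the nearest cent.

Risk-neutral probability p = (e^0.03 − 0.65)/(1.4 − 0.65) = 0.3805/0.7500 = 0.5073
Terminal stock prices: S_uu = 186.2, S_ud = 86.45, S_dd = 40.14
Terminal payoffs (K − S): max(-91.2, 0) = 0, max(8.55, 0) = 8.55, max(54.86, 0) = 54.86
Node u (S = 133): V_u = e^(−0.03)·[0.5073·0.0000 + 0.4927·8.5500] = 4.0883
Node d (S = 61.75): V_d = e^(−0.03)·[0.5073·8.5500 + 0.4927·54.8625] = 30.4423
Node 0 (S = 95): V_0 = e^(−0.03)·[0.5073·4.0883 + 0.4927·30.4423] = 16.5691

€16.57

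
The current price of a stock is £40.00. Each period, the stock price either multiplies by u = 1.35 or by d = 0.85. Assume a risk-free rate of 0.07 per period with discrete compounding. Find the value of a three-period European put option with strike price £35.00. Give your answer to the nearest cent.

Risk-neutral probability p = (1 + 0.07 − 0.85)/(1.35 − 0.85) = 0.2200/0.5000 = 0.4400
Terminal stock prices: S_uuu = 98.42, S_uud = 61.97, S_udd = 39.01, S_ddd = 24.56
Terminal payoffs (K − S): max(-63.42, 0) = 0, max(-26.97, 0) = 0, max(-4.015, 0) = 0, max(10.44, 0) = 10.44
Node uu (S = 72.9): V_uu = 1/1.07·[0.4400·0.0000 + 0.5600·0.0000] = 0.0000
Node ud (S = 45.9): V_ud = 1/1.07·[0.4400·0.0000 + 0.5600·0.0000] = 0.0000
Node dd (S = 28.9): V_dd = 1/1.07·[0.4400·0.0000 + 0.5600·10.4350] = 5.4613
Node u (S = 54): V_u = 1/1.07·[0.4400·0.0000 + 0.5600·0.0000] = 0.0000
Node d (S = 34): V_d = 1/1.07·[0.4400·0.0000 + 0.5600·5.4613] = 2.8583
Node 0 (S = 40): V_0 = 1/1.07·[0.4400·0.0000 + 0.5600·2.8583] = 1.4959

£1.50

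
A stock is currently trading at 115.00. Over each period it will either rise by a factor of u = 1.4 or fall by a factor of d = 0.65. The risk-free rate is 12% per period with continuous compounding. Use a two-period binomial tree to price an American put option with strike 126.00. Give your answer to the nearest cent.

Risk-neutral probability p = (e^0.12 − 0.65)/(1.4 − 0.65) = 0.4775/0.7500 = 0.6367
Terminal stock prices: S_uu = 225.4, S_ud = 104.7, S_dd = 48.59
Terminal payoffs (K − S): max(-99.4, 0) = 0, max(21.35, 0) = 21.35, max(77.41, 0) = 77.41
Node u (S = 161): continuation = e^(−0.12)·[0.6367·0.0000 + 0.3633·21.3500] = 6.8801; exercise value = 0.0000 ≤ continuation, so V_u = 6.8801
Node d (S = 74.75): continuation = e^(−0.12)·[0.6367·21.3500 + 0.3633·77.4125] = 37.0020; exercise value = 51.2500 > continuation, so V_d = 51.2500 (exercise)
Node 0 (S = 115): continuation = e^(−0.12)·[0.6367·6.8801 + 0.3633·51.2500] = 20.4003; exercise value = 11.0000 ≤ continuation, so V_0 = 20.4003

20.40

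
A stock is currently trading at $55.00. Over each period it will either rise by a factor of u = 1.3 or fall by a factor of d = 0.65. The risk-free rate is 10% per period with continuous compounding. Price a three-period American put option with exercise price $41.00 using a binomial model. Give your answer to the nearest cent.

$2.31

Risk-neutral probability p = (e^0.1 − 0.65)/(1.3 − 0.65) = 0.4552/0.6500 = 0.7003
Terminal stock prices: S_uuu = 120.8, S_uud = 60.42, S_udd = 30.21, S_ddd = 15.1
Terminal payoffs (K − S): max(-79.84, 0) = 0, max(-19.42, 0) = 0, max(10.79, 0) = 10.79, max(25.9, 0) = 25.9
Node uu (S = 92.95): continuation = e^(−0.1)·[0.7003·0.0000 + 0.2997·0.0000] = 0.0000; exercise value = 0.0000 ≤ continuation, so V_uu = 0.0000
Node ud (S = 46.48): continuation = e^(−0.1)·[0.7003·0.0000 + 0.2997·10.7912] = 2.9267; exercise value = 0.0000 ≤ continuation, so V_ud = 2.9267
Node dd (S = 23.24): continuation = e^(−0.1)·[0.7003·10.7912 + 0.2997·25.8956] = 13.8608; exercise value = 17.7625 > continuation, so V_dd = 17.7625 (exercise)
Node u (S = 71.5): continuation = e^(−0.1)·[0.7003·0.0000 + 0.2997·2.9267] = 0.7938; exercise value = 0.0000 ≤ continuation, so V_u = 0.7938
Node d (S = 35.75): continuation = e^(−0.1)·[0.7003·2.9267 + 0.2997·17.7625] = 6.6719; exercise value = 5.2500 ≤ continuation, so V_d = 6.6719
Node 0 (S = 55): continuation = e^(−0.1)·[0.7003·0.7938 + 0.2997·6.6719] = 2.3125; exercise value = 0.0000 ≤ continuation, so V_0 = 2.3125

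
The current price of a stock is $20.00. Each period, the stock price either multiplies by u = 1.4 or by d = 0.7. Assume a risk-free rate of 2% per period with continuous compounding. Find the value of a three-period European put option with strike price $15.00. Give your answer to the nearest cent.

$1.71

Risk-neutral probability p = (e^0.02 − 0.7)/(1.4 − 0.7) = 0.3202/0.7000 = 0.4574
Terminal stock prices: S_uuu = 54.88, S_uud = 27.44, S_udd = 13.72, S_ddd = 6.86
Terminal payoffs (K − S): max(-39.88, 0) = 0, max(-12.44, 0) = 0, max(1.28, 0) = 1.28, max(8.14, 0) = 8.14
Node uu (S = 39.2): V_uu = e^(−0.02)·[0.4574·0.0000 + 0.5426·0.0000] = 0.0000
Node ud (S = 19.6): V_ud = e^(−0.02)·[0.4574·0.0000 + 0.5426·1.2800] = 0.6807
Node dd (S = 9.8): V_dd = e^(−0.02)·[0.4574·1.2800 + 0.5426·8.1400] = 4.9030
Node u (S = 28): V_u = e^(−0.02)·[0.4574·0.0000 + 0.5426·0.6807] = 0.3620
Node d (S = 14): V_d = e^(−0.02)·[0.4574·0.6807 + 0.5426·4.9030] = 2.9128
Node 0 (S = 20): V_0 = e^(−0.02)·[0.4574·0.3620 + 0.5426·2.9128] = 1.7114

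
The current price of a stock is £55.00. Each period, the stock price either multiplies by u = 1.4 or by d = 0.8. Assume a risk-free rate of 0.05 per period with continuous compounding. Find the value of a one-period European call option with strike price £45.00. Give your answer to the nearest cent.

Risk-neutral probability p = (e^0.05 − 0.8)/(1.4 − 0.8) = 0.2513/0.6000 = 0.4188
Terminal stock prices: S_u = 77, S_d = 44
Terminal payoffs (S − K): max(32, 0) = 32, max(-1, 0) = 0
Node 0 (S = 55): V_0 = e^(−0.05)·[0.4188·32.0000 + 0.5812·0.0000] = 12.7475

£12.75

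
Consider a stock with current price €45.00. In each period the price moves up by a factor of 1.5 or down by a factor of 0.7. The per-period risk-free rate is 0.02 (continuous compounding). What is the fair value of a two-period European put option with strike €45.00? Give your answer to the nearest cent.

Risk-neutral probability p = (e^0.02 − 0.7)/(1.5 − 0.7) = 0.3202/0.8000 = 0.4003
Terminal stock prices: S_uu = 101.2, S_ud = 47.25, S_dd = 22.05
Terminal payoffs (K − S): max(-56.25, 0) = 0, max(-2.25, 0) = 0, max(22.95, 0) = 22.95
Node u (S = 67.5): V_u = e^(−0.02)·[0.4003·0.0000 + 0.5997·0.0000] = 0.0000
Node d (S = 31.5): V_d = e^(−0.02)·[0.4003·0.0000 + 0.5997·22.9500] = 13.4917
Node 0 (S = 45): V_0 = e^(−0.02)·[0.4003·0.0000 + 0.5997·13.4917] = 7.9314

€7.93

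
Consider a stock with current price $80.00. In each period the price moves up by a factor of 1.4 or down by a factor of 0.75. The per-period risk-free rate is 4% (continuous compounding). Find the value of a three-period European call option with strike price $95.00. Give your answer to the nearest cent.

Risk-neutral probability p = (e^0.04 − 0.75)/(1.4 − 0.75) = 0.2908/0.6500 = 0.4474
Terminal stock prices: S_uuu = 219.5, S_uud = 117.6, S_udd = 63, S_ddd = 33.75
Terminal payoffs (S − K): max(124.5, 0) = 124.5, max(22.6, 0) = 22.6, max(-32, 0) = 0, max(-61.25, 0) = 0
Node uu (S = 156.8): V_uu = e^(−0.04)·[0.4474·124.5200 + 0.5526·22.6000] = 65.5250
Node ud (S = 84): V_ud = e^(−0.04)·[0.4474·22.6000 + 0.5526·0.0000] = 9.7148
Node dd (S = 45): V_dd = e^(−0.04)·[0.4474·0.0000 + 0.5526·0.0000] = 0.0000
Node u (S = 112): V_u = e^(−0.04)·[0.4474·65.5250 + 0.5526·9.7148] = 33.3244
Node d (S = 60): V_d = e^(−0.04)·[0.4474·9.7148 + 0.5526·0.0000] = 4.1760
Node 0 (S = 80): V_0 = e^(−0.04)·[0.4474·33.3244 + 0.5526·4.1760] = 16.5419

$16.54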